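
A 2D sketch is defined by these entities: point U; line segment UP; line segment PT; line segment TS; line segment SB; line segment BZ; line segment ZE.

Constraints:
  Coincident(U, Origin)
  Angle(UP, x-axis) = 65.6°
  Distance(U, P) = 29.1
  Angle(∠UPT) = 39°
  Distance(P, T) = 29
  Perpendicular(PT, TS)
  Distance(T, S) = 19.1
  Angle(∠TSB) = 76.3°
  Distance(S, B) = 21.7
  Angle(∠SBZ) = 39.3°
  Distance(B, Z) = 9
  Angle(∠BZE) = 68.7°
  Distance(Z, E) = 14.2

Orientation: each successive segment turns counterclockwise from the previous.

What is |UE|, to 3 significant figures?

8.09

U is at the origin; UP runs at 65.6° with length 29.1, so P = (12.0, 26.5). ∠UPT = 39.0° gives PT at -153° from the x-axis; with |PT| = 29.0, T = (-13.9, 13.5). The perpendicularity gives TS at right angles to PT, so TS runs at -63.4°; with |TS| = 19.1, S = (-5.36, -3.56). ∠TSB = 76.3° gives SB at 40.3° from the x-axis; with |SB| = 21.7, B = (11.2, 10.5). ∠SBZ = 39.3° gives BZ at -179° from the x-axis; with |BZ| = 9.0, Z = (2.19, 10.3). ∠BZE = 68.7° gives ZE at -67.7° from the x-axis; with |ZE| = 14.2, E = (7.58, -2.82). Then |UE| = |E − U| = 8.09.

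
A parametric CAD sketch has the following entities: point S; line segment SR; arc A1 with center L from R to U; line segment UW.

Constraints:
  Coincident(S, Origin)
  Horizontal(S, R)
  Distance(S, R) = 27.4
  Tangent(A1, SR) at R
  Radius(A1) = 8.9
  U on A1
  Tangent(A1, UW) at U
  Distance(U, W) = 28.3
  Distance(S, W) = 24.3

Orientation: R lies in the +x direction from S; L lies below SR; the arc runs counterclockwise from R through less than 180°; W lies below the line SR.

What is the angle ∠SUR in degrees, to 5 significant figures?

147.47°

Checks: |LU| = 8.900 ✓; ∠(LU, UW) = 90.00° ✓; |UW| = 28.30 ✓; |SW| = 24.30 ✓.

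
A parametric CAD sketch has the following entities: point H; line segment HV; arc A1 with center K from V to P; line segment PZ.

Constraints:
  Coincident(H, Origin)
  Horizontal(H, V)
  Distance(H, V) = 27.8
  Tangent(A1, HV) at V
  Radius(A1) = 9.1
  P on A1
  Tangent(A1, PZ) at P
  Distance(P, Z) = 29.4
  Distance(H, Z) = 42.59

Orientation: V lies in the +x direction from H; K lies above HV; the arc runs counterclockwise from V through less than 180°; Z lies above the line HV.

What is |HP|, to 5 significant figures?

38.052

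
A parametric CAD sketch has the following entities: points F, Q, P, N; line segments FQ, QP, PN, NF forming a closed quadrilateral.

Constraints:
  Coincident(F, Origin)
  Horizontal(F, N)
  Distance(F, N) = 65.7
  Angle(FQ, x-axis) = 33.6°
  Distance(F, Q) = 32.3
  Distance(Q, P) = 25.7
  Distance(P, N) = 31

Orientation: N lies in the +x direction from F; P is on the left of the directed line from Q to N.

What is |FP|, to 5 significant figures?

57.671

F is at the origin; F and N share the same y with |FN| = 65.7 and N in +x, so N = (65.7, 0). FQ runs at 33.6° with |FQ| = 32.3, so Q = (26.903, 17.875). P is determined by |QP| = 25.7 and |PN| = 31.0 together: it lies at the intersection of circle(Q, 25.7) and circle(N, 31.0). With |QN| = 42.716, the foot of the radical line on QN is 17.841 from Q and the perpendicular offset is √(25.7² − 17.841²) = 18.499. Taking the left-of-QN solution: P = (50.848, 27.210).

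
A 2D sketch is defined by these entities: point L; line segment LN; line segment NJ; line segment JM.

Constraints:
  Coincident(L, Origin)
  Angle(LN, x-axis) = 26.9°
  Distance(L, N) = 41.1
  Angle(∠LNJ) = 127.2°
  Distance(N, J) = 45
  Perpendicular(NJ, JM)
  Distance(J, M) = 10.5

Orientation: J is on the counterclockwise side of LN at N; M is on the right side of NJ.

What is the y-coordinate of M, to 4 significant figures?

60.99

L is at the origin; LN runs at 26.9° with length 41.1, so N = 41.1·(cos 26.9°, sin 26.9°) = (36.65, 18.60). ∠LNJ = 127.2°, so NJ runs at 26.9° + (180° − 127.2°) = 79.70° from the x-axis; with |NJ| = 45.0, J = N + 45.0·(cos 79.70°, sin 79.70°) = (44.70, 62.87). NJ is perpendicular to JM; with |JM| = 10.5 on the right of NJ, M = J + 10.5·(0.9839, -0.1788) = (55.03, 60.99). So M.y = 60.99.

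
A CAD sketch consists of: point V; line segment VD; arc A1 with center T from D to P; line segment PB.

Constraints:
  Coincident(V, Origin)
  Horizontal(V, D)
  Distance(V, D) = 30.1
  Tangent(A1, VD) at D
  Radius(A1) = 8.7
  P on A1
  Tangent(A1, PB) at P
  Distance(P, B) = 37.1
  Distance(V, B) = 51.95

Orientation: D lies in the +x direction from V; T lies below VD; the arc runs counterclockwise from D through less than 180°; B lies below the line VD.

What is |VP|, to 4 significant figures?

23.32

V is at the origin; V and D share the same y with |VD| = 30.1 and D on the +x side, so D = (30.10, 0.000). Since A1 is tangent to VD there, TD ⟂ VD, so T = D + (0, -8.7) = (30.10, -8.700). Since TP ⟂ PB (tangency), |TB| = √(8.7² + 37.1²) = 38.11 regardless of where P sits on A1. So B lies on both circle(V, 51.95) and circle(T, 38.11); the below-VD intersection is B = (23.65, -46.26). P is the foot of the tangent from B: P = (21.42, -9.223).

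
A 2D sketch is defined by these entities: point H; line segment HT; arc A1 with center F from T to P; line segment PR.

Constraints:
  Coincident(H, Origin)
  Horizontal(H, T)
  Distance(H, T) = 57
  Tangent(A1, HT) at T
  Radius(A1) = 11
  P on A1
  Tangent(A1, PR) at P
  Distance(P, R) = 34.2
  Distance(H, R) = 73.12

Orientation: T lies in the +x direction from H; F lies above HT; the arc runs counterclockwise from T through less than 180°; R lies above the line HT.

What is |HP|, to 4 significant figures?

68.95

H is at the origin; H and T share the same y with |HT| = 57.0 and T on the +x side, so T = (57.00, 0.000). Tangency of A1 to HT means the radius FT is perpendicular to HT, so F = T + (0, 11) = (57.00, 11.00). Since FP ⟂ PR (tangency), |FR| = √(11.0² + 34.2²) = 35.93 regardless of where P sits on A1. So R lies on both circle(H, 73.12) and circle(F, 35.93); the above-HT intersection is R = (56.09, 46.91). P is the foot of the tangent from R: P = (67.38, 14.63).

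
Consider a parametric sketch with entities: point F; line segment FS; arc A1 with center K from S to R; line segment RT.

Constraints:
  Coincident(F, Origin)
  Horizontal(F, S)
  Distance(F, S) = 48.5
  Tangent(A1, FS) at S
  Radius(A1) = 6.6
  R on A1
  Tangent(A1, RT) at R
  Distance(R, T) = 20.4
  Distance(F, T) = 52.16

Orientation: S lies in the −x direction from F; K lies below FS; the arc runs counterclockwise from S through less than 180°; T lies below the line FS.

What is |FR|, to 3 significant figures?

55.1

Checks: ∠(KS, SF) = 90.00° ✓; |KS| = 6.600 ✓; |KR| = 6.600 ✓; ∠(KR, RT) = 90.00° ✓; |RT| = 20.40 ✓; |FT| = 52.16 ✓.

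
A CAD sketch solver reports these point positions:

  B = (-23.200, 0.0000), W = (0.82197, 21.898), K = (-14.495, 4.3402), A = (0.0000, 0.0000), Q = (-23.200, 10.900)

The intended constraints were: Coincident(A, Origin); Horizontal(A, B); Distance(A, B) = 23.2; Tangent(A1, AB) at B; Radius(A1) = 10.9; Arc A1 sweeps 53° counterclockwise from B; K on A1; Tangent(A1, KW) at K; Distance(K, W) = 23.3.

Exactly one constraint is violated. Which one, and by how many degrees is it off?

Tangent(A1, KW) at K — off by 4.10°.

A = (0.00, 0.00) ✓; A.y = 0.00, B.y = 0.00 ✓; |AB| = 23.20 ✓; ∠(QB, BA) = 90.00° ✓; |QB| = 10.90 ✓; bearing(Q→K) − bearing(Q→B) = 53.00° ✓; |QK| = 10.90 ✓; ∠(QK, KW) = 94.10° ✗; |KW| = 23.30 ✓.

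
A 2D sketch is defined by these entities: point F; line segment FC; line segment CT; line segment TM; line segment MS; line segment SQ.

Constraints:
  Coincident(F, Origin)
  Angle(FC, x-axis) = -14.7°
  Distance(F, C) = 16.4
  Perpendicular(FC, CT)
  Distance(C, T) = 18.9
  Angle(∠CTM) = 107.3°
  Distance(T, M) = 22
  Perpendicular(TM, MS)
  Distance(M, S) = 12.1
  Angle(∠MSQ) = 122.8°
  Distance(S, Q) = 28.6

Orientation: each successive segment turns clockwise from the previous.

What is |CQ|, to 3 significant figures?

10.2

The perpendicularity gives MS at right angles to TM, so MS runs at 92.6°; with |MS| = 12.1, S = (-11.5, -11.4). ∠MSQ = 122.8° gives SQ at 35.4° from the x-axis; with |SQ| = 28.6, Q = (11.9, 5.21). Then |CQ| = |Q − C| = 10.2.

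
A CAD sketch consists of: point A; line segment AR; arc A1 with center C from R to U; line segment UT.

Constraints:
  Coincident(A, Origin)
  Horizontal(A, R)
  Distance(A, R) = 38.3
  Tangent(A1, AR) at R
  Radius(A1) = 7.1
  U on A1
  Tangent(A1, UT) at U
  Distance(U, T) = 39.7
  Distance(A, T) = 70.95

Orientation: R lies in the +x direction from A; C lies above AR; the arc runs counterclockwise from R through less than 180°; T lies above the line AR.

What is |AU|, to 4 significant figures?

45.40

Checks: ∠(CR, RA) = 90.00° ✓; |CU| = 7.100 ✓; ∠(CU, UT) = 90.00° ✓; |UT| = 39.70 ✓; |AT| = 70.95 ✓.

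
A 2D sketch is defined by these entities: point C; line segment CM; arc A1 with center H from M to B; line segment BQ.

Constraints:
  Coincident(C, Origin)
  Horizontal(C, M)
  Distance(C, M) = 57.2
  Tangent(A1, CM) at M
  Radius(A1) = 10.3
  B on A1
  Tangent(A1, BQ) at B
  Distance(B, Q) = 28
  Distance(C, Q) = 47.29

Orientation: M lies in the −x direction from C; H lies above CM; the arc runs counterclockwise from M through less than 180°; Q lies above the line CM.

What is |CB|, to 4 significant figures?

48.28

C is at the origin; CM is horizontal with |CM| = 57.2 and M on the −x side, so M = (-57.20, 0.000). Tangency of A1 to CM means the radius HM is perpendicular to CM, so H = M + (0, 10.3) = (-57.20, 10.30). Since HB ⟂ BQ (tangency), |HQ| = √(10.3² + 28.0²) = 29.83 regardless of where B sits on A1. So Q lies on both circle(C, 47.29) and circle(H, 29.83); the above-CM intersection is Q = (-35.71, 31.00). B is the foot of the tangent from Q: B = (-47.93, 5.805).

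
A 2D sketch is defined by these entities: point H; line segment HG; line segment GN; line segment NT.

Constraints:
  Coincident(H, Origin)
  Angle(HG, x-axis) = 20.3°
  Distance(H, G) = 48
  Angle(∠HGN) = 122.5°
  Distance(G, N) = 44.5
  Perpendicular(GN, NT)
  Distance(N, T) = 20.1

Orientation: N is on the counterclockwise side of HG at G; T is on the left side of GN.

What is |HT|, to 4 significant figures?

73.19

∠HGN = 122.5°, so GN runs at 20.3° + (180° − 122.5°) = 77.80° from the x-axis; with |GN| = 44.5, N = G + 44.5·(cos 77.80°, sin 77.80°) = (54.42, 60.15). GN is perpendicular to NT; with |NT| = 20.1 on the left of GN, T = N + 20.1·(-0.9774, 0.2113) = (34.78, 64.40). Then |HT| = |T − H| = 73.19.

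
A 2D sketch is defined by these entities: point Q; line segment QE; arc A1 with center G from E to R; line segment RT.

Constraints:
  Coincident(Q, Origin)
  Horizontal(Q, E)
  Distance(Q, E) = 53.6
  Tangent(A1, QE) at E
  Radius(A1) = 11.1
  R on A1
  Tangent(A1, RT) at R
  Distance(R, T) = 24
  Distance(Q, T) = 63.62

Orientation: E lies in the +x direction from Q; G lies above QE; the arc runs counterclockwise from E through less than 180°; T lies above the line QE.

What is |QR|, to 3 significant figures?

65.4

Checks: ∠(GE, EQ) = 90.00° ✓; |GE| = 11.10 ✓; |GR| = 11.10 ✓; ∠(GR, RT) = 90.00° ✓; |RT| = 24.00 ✓; |QT| = 63.62 ✓.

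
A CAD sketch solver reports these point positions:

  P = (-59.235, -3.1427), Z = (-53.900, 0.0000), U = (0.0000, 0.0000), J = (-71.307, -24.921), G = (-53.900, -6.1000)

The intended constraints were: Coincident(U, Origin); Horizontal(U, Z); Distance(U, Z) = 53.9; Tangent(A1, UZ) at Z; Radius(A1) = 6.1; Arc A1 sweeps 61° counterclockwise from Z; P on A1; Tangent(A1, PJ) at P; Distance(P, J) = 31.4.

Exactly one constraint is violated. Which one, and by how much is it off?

Distance(P, J) = 31.4 — off by 6.50.

U = (0.00, 0.00) ✓; U.y = 0.00, Z.y = 0.00 ✓; |UZ| = 53.90 ✓; ∠(GZ, ZU) = 90.00° ✓; |GZ| = 6.100 ✓; bearing(G→P) − bearing(G→Z) = 61.00° ✓; |GP| = 6.100 ✓; ∠(GP, PJ) = 90.00° ✓; |PJ| = 24.90 ✗.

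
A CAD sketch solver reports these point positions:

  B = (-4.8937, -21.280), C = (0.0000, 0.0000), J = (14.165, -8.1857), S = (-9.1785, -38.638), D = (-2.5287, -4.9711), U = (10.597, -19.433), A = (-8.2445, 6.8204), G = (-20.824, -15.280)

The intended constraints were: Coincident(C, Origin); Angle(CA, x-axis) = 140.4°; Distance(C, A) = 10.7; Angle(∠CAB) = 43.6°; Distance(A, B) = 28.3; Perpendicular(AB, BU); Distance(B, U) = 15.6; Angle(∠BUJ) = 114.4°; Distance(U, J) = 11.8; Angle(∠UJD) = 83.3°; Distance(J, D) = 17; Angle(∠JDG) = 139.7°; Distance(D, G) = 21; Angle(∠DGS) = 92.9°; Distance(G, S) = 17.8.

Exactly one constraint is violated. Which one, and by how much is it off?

Distance(G, S) = 17.8 — off by 8.30.

C = (0.00, 0.00) ✓; CA at 140.4° ✓; |CA| = 10.70 ✓; ∠CAB = 43.60° ✓; |AB| = 28.30 ✓; ∠(AB, BU) = 90.00° ✓; |BU| = 15.60 ✓; ∠BUJ = 114.4° ✓; |UJ| = 11.80 ✓; ∠UJD = 83.30° ✓; |JD| = 17.00 ✓; ∠JDG = 139.7° ✓; |DG| = 21.00 ✓; ∠DGS = 92.90° ✓; |GS| = 26.10 ✗.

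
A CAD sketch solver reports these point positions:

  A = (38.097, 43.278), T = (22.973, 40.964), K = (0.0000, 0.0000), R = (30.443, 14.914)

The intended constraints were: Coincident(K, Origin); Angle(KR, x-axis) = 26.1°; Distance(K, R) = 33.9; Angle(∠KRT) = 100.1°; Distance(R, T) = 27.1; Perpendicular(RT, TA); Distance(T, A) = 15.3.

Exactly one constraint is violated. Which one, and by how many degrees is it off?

Perpendicular(RT, TA) — off by 7.30°.

K = (0.00, 0.00) ✓; KR at 26.10° ✓; |KR| = 33.90 ✓; ∠KRT = 100.1° ✓; |RT| = 27.10 ✓; ∠(RT, TA) = 97.30° ✗; |TA| = 15.30 ✓.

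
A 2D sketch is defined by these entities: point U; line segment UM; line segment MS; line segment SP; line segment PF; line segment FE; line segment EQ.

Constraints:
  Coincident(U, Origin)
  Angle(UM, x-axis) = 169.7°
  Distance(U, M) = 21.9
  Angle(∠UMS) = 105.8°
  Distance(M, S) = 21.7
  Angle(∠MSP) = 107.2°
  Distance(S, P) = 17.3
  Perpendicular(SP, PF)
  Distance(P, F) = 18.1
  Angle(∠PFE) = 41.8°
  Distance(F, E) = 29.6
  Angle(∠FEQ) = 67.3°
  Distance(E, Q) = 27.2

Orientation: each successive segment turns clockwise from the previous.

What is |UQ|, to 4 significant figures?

46.91

U is at the origin; UM runs at 169.7° with length 21.9, so M = (-21.55, 3.916). ∠UMS = 105.8° gives MS at 95.50° from the x-axis; with |MS| = 21.7, S = (-23.63, 25.52). ∠MSP = 107.2° gives SP at 22.70° from the x-axis; with |SP| = 17.3, P = (-7.667, 32.19). SP is perpendicular to PF, so PF runs at -67.30°; with |PF| = 18.1, F = (-0.6821, 15.49). ∠PFE = 41.8° gives FE at 154.5° from the x-axis; with |FE| = 29.6, E = (-27.40, 28.24). ∠FEQ = 67.3° gives EQ at 41.80° from the x-axis; with |EQ| = 27.2, Q = (-7.122, 46.37). Then |UQ| = |Q − U| = 46.91.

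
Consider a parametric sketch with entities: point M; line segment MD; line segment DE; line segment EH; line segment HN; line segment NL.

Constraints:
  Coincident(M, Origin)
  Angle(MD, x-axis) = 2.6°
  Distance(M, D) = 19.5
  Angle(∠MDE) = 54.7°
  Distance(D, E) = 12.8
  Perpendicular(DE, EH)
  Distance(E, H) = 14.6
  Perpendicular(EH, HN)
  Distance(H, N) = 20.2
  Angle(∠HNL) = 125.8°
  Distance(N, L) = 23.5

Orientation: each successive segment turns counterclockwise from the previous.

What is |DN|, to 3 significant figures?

16.4

M is at the origin; MD runs at 2.6° with length 19.5, so D = (19.5, 0.885). ∠MDE = 54.7° gives DE at 128° from the x-axis; with |DE| = 12.8, E = (11.6, 11.0). DE ⟂ EH, so EH runs at -142°; with |EH| = 14.6, H = (0.0964, 2.02). The perpendicularity gives HN at right angles to EH, so HN runs at -52.1°; with |HN| = 20.2, N = (12.5, -13.9). Then |DN| = |N − D| = 16.4.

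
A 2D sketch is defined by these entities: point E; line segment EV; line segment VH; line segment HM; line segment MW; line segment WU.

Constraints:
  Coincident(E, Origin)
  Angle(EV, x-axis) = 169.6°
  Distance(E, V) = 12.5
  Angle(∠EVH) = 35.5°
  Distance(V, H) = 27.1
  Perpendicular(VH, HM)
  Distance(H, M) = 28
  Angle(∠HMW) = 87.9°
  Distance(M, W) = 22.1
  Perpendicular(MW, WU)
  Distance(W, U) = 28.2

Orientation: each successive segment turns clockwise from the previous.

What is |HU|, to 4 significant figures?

21.08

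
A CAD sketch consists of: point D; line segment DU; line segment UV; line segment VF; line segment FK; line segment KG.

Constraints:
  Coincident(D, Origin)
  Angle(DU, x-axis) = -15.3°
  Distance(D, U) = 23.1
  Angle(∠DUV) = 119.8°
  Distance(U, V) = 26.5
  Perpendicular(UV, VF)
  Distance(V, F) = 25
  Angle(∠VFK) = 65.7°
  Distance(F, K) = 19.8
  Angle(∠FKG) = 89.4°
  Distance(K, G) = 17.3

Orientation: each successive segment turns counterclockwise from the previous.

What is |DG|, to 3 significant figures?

33.1

∠VFK = 65.7° gives FK at -111° from the x-axis; with |FK| = 19.8, K = (16.4, 11.8). ∠FKG = 89.4° gives KG at -20.2° from the x-axis; with |KG| = 17.3, G = (32.6, 5.84). Then |DG| = |G − D| = 33.1.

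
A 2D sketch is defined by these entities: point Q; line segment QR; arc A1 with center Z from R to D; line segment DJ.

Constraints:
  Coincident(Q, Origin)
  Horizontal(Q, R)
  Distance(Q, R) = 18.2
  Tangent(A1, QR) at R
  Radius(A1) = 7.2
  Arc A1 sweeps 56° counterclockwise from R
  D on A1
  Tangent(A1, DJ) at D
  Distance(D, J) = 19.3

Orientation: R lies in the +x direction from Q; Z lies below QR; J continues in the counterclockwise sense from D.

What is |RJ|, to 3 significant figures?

25.5

Q is at the origin; Q and R share the same y with |QR| = 18.2 and R on the +x side, so R = (18.2, 0.00). Tangency of A1 to QR means the radius ZR is perpendicular to QR, so Z = R + (0, -7.2) = (18.2, -7.20). On A1, R sits at bearing 90° from Z; a 56° counterclockwise sweep puts D at bearing 146°, so D = Z + 7.2·(cos 146°, sin 146°) = (12.2, -3.17). A1 meets DJ tangentially, so ZD is at right angles to DJ, so DJ runs along (−sin 146°, cos 146°); with |DJ| = 19.3, J = (1.44, -19.2). Then |RJ| = |J − R| = 25.5.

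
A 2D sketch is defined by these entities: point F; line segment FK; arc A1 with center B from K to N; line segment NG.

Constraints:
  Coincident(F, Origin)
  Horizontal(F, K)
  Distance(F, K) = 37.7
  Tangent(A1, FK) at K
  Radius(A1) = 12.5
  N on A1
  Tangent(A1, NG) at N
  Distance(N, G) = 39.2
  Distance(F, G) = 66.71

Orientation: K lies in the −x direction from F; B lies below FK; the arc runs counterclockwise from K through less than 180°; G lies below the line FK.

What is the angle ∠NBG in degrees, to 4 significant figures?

72.31°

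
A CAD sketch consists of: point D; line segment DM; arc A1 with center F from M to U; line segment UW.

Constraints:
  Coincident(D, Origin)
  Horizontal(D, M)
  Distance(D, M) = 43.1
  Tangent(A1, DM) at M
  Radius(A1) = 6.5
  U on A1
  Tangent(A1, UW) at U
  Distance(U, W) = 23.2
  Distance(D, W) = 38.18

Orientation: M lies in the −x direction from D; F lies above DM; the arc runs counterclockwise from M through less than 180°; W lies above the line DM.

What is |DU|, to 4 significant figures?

37.30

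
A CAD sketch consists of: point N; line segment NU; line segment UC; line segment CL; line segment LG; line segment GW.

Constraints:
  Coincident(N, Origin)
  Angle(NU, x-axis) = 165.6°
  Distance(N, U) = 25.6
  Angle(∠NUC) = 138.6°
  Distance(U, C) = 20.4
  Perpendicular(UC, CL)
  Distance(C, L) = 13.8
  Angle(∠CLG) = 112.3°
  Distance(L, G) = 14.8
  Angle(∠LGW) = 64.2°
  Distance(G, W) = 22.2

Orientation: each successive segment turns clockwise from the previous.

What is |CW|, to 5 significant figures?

12.639

∠CLG = 112.3° gives LG at -33.500° from the x-axis; with |LG| = 14.8, G = (-12.507, 22.827). ∠LGW = 64.2° gives GW at -149.30° from the x-axis; with |GW| = 22.2, W = (-31.596, 11.493). Then |CW| = |W − C| = 12.639.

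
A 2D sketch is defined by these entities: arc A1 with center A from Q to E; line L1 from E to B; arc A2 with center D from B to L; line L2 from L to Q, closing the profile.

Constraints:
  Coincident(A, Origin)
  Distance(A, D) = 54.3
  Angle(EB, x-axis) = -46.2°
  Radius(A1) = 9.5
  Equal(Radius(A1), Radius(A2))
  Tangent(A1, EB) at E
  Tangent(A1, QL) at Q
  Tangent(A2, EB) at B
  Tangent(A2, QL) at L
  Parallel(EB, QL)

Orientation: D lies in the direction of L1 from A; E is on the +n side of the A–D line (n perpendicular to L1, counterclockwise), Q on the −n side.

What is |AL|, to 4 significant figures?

55.12

The slot axis is L1's direction at -46.2°, so u = (cos -46.2°, sin -46.2°) = (0.6921, -0.7218) and n = (−sin -46.2°, cos -46.2°) = (0.7218, 0.6921). A is at the origin and D lies 54.3 along u from A, so D = 54.3·u = (37.58, -39.19). Tangency of A1 to both parallel lines with radius 9.5 puts E and Q at A ± 9.5·n: E = (6.857, 6.575), Q = (-6.857, -6.575). Equal radii place B and L the same way about D: B = D + 9.5·n = (44.44, -32.62), L = D − 9.5·n = (30.73, -45.77). Then |AL| = |L − A| = 55.12.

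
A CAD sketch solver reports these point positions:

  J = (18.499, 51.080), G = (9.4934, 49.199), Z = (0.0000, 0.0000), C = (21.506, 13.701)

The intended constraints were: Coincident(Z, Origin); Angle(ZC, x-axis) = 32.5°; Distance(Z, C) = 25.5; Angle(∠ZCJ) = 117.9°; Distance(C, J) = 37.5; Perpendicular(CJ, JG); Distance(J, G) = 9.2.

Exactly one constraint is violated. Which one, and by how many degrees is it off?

Perpendicular(CJ, JG) — off by 7.20°.

Z = (0.00, 0.00) ✓; ZC at 32.50° ✓; |ZC| = 25.50 ✓; ∠ZCJ = 117.9° ✓; |CJ| = 37.50 ✓; ∠(CJ, JG) = 97.20° ✗; |JG| = 9.200 ✓.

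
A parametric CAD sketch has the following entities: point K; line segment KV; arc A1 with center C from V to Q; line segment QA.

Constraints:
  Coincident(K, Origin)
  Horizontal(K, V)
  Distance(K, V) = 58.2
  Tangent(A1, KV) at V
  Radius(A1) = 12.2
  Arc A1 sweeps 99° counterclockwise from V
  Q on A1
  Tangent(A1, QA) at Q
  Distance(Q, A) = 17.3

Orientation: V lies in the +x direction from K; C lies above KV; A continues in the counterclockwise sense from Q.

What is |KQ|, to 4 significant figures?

71.65

K is at the origin; K and V share the same y with |KV| = 58.2 and V on the +x side, so V = (58.20, 0.000). Since A1 is tangent to KV there, CV ⟂ KV, so C = V + (0, 12.2) = (58.20, 12.20). On A1, V sits at bearing -90° from C; a 99° counterclockwise sweep puts Q at bearing 9°, so Q = C + 12.2·(cos 9°, sin 9°) = (70.25, 14.11). Then |KQ| = |Q − K| = 71.65.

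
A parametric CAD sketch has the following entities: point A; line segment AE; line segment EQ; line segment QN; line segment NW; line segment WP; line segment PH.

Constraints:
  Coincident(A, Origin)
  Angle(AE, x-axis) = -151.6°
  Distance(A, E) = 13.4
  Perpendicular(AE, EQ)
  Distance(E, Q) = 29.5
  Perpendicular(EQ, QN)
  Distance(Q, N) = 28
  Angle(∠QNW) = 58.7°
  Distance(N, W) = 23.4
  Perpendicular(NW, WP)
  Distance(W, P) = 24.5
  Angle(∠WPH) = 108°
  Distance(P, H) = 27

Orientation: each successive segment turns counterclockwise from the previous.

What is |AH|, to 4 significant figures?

50.04

NW ⟂ WP, so WP runs at -120.3°; with |WP| = 24.5, P = (-5.691, -28.35). ∠WPH = 108.0° gives PH at -48.30° from the x-axis; with |PH| = 27.0, H = (12.27, -48.51). Then |AH| = |H − A| = 50.04.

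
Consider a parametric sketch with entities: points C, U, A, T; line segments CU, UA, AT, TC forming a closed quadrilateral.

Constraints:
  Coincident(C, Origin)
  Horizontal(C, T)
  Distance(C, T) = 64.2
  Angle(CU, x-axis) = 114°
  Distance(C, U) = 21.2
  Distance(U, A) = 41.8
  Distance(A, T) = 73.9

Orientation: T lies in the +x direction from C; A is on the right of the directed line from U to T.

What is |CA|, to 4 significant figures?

23.22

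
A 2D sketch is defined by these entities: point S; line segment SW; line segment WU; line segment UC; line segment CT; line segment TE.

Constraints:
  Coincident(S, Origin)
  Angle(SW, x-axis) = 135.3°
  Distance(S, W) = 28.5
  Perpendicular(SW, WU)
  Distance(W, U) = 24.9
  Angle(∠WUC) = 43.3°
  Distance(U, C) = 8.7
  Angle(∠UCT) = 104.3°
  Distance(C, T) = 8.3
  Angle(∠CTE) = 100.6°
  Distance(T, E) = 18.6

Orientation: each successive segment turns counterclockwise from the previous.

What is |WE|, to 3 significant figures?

24.3

S is at the origin; SW runs at 135.3° with length 28.5, so W = (-20.3, 20.0). SW is perpendicular to WU, so WU runs at -135°; with |WU| = 24.9, U = (-37.8, 2.35). ∠WUC = 43.3° gives UC at 2.00° from the x-axis; with |UC| = 8.7, C = (-29.1, 2.65). ∠UCT = 104.3° gives CT at 77.7° from the x-axis; with |CT| = 8.3, T = (-27.3, 10.8). ∠CTE = 100.6° gives TE at 157° from the x-axis; with |TE| = 18.6, E = (-44.4, 18.0). Then |WE| = |E − W| = 24.3.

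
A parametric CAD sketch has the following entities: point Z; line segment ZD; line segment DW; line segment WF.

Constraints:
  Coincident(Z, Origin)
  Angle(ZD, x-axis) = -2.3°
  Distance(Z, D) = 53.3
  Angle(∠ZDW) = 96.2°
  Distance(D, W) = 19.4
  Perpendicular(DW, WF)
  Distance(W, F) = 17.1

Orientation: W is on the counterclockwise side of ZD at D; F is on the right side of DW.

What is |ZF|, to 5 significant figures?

74.466

Z is at the origin; ZD runs at -2.3° with length 53.3, so D = 53.3·(cos -2.3°, sin -2.3°) = (53.257, -2.1390). ∠ZDW = 96.2°, so DW runs at -2.3° + (180° − 96.2°) = 81.500° from the x-axis; with |DW| = 19.4, W = D + 19.4·(cos 81.500°, sin 81.500°) = (56.125, 17.048). DW ⟂ WF; with |WF| = 17.1 on the right of DW, F = W + 17.1·(0.98902, -0.14781) = (73.037, 14.520). Then |ZF| = |F − Z| = 74.466.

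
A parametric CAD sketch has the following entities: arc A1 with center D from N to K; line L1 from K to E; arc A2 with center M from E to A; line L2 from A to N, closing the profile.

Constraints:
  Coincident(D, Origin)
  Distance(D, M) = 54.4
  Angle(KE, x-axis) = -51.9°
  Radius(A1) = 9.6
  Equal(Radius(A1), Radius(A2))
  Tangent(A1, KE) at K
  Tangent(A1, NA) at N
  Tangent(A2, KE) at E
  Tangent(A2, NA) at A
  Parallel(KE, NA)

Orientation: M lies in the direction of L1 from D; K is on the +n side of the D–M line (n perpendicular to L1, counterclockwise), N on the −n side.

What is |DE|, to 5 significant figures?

55.241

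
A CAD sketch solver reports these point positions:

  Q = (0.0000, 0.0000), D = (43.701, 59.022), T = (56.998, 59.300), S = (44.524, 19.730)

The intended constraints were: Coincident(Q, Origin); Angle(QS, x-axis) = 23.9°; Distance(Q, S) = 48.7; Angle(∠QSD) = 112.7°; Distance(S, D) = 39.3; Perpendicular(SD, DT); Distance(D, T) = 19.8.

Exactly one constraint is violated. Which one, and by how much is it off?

Distance(D, T) = 19.8 — off by 6.50.

Q = (0.00, 0.00) ✓; QS at 23.90° ✓; |QS| = 48.70 ✓; ∠QSD = 112.7° ✓; |SD| = 39.30 ✓; ∠(SD, DT) = 90.00° ✓; |DT| = 13.30 ✗.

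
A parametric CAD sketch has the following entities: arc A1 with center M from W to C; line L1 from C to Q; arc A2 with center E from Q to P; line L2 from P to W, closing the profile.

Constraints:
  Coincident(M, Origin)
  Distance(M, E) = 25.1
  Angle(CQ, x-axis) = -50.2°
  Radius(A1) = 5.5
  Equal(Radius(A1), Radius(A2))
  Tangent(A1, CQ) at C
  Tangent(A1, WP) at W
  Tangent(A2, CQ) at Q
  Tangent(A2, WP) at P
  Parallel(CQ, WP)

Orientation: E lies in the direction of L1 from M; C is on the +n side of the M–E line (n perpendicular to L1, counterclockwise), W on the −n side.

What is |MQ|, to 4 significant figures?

25.70

Tangency of A1 to both parallel lines with radius 5.5 puts C and W at M ± 5.5·n: C = (4.226, 3.521), W = (-4.226, -3.521). Equal radii place Q and P the same way about E: Q = E + 5.5·n = (20.29, -15.76), P = E − 5.5·n = (11.84, -22.80). Then |MQ| = |Q − M| = 25.70.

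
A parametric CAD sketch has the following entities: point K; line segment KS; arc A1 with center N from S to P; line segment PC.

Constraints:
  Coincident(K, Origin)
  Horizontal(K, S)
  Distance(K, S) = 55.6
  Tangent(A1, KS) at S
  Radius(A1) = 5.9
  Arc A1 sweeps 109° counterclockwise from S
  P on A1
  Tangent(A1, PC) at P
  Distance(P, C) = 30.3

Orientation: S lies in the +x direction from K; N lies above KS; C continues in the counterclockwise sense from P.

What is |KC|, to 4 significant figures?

62.95

On A1, S sits at bearing -90° from N; a 109° counterclockwise sweep puts P at bearing 19°, so P = N + 5.9·(cos 19°, sin 19°) = (61.18, 7.821). The tangent condition forces NP to be normal to PC, so PC runs along (−sin 19°, cos 19°); with |PC| = 30.3, C = (51.31, 36.47). Then |KC| = |C − K| = 62.95.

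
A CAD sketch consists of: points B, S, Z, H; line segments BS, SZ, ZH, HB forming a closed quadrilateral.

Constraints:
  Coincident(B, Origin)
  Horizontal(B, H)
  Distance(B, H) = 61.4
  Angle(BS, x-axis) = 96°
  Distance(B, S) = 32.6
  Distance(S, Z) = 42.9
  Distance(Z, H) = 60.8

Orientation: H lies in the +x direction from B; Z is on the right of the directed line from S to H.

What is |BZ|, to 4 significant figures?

10.31

Checks: |SZ| = 42.90 ✓; |ZH| = 60.80 ✓.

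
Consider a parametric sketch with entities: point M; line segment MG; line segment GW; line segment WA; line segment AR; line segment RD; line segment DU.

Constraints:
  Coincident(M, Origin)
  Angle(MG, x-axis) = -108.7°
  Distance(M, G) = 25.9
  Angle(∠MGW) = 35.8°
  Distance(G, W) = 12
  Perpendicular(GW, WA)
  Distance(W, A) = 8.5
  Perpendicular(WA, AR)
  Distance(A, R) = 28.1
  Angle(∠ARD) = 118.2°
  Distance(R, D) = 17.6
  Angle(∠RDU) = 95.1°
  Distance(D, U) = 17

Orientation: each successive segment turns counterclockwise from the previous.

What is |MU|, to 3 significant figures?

44.3

∠ARD = 118.2° gives RD at -82.7° from the x-axis; with |RD| = 17.6, D = (-24.1, -44.4). ∠RDU = 95.1° gives DU at 2.20° from the x-axis; with |DU| = 17.0, U = (-7.12, -43.8). Then |MU| = |U − M| = 44.3.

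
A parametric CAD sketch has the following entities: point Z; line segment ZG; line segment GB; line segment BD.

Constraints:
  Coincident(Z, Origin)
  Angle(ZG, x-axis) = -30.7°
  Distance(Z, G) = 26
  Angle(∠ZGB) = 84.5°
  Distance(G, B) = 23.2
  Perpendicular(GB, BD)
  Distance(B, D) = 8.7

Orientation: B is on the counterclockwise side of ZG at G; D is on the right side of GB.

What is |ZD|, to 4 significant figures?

40.31

Z is at the origin; ZG runs at -30.7° with length 26.0, so G = 26.0·(cos -30.7°, sin -30.7°) = (22.36, -13.27). ∠ZGB = 84.5°, so GB runs at -30.7° + (180° − 84.5°) = 64.80° from the x-axis; with |GB| = 23.2, B = G + 23.2·(cos 64.80°, sin 64.80°) = (32.23, 7.718). The perpendicularity gives BD at right angles to GB; with |BD| = 8.7 on the right of GB, D = B + 8.7·(0.9048, -0.4258) = (40.11, 4.014). Then |ZD| = |D − Z| = 40.31.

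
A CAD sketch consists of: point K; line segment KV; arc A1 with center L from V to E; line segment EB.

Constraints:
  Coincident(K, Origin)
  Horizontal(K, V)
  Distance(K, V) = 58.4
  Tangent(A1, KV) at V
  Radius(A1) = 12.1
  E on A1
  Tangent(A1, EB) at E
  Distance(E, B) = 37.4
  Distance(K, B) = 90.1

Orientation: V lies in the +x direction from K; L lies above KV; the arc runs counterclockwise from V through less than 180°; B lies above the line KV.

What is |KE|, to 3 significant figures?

71.0

Checks: |LE| = 12.10 ✓; ∠(LE, EB) = 90.00° ✓; |EB| = 37.40 ✓; |KB| = 90.10 ✓.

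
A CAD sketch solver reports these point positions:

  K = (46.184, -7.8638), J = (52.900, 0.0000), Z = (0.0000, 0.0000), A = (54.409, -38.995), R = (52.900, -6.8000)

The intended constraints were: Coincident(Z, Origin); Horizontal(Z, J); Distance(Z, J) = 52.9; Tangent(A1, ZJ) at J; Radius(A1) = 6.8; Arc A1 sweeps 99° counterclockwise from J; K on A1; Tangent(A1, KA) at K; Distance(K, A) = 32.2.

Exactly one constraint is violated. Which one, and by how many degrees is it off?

Tangent(A1, KA) at K — off by 5.80°.

Z = (0.00, 0.00) ✓; Z.y = 0.00, J.y = 0.00 ✓; |ZJ| = 52.90 ✓; ∠(RJ, JZ) = 90.00° ✓; |RJ| = 6.800 ✓; bearing(R→K) − bearing(R→J) = 99.00° ✓; |RK| = 6.800 ✓; ∠(RK, KA) = 84.20° ✗; |KA| = 32.20 ✓.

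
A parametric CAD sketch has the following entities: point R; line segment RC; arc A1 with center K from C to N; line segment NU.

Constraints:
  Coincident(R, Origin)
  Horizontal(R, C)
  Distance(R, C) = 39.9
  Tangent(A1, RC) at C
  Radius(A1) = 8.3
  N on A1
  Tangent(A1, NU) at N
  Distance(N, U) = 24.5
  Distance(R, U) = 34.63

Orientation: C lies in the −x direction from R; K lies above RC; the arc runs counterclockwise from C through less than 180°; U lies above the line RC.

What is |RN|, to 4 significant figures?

32.75

Checks: |KN| = 8.300 ✓; ∠(KN, NU) = 90.00° ✓; |NU| = 24.50 ✓; |RU| = 34.63 ✓.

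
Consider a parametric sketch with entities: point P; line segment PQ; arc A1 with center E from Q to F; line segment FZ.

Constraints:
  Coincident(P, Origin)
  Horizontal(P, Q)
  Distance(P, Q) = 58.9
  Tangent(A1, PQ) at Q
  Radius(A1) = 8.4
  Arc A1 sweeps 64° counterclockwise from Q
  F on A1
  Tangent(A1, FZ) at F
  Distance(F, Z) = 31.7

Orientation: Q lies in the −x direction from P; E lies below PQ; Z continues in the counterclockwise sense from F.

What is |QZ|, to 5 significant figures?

39.532

P is at the origin; PQ is horizontal with |PQ| = 58.9 and Q on the −x side, so Q = (-58.900, 0.0000). Tangency of A1 to PQ means the radius EQ is perpendicular to PQ, so E = Q + (0, -8.4) = (-58.900, -8.4000). On A1, Q sits at bearing 90° from E; a 64° counterclockwise sweep puts F at bearing 154°, so F = E + 8.4·(cos 154°, sin 154°) = (-66.450, -4.7177). The tangent condition forces EF to be normal to FZ, so FZ runs along (−sin 154°, cos 154°); with |FZ| = 31.7, Z = (-80.346, -33.209). Then |QZ| = |Z − Q| = 39.532.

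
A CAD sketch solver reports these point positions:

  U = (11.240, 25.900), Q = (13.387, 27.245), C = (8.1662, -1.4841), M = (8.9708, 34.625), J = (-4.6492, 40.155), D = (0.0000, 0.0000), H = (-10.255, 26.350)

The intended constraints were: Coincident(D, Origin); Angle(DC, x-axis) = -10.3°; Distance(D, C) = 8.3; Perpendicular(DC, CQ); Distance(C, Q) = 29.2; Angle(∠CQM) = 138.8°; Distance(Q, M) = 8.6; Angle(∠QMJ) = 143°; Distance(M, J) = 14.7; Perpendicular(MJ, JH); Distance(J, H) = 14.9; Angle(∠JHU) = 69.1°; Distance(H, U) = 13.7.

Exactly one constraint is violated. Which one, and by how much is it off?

Distance(H, U) = 13.7 — off by 7.80.

D = (0.00, 0.00) ✓; DC at -10.30° ✓; |DC| = 8.300 ✓; ∠(DC, CQ) = 90.00° ✓; |CQ| = 29.20 ✓; ∠CQM = 138.8° ✓; |QM| = 8.600 ✓; ∠QMJ = 143.0° ✓; |MJ| = 14.70 ✓; ∠(MJ, JH) = 90.00° ✓; |JH| = 14.90 ✓; ∠JHU = 69.10° ✓; |HU| = 21.50 ✗.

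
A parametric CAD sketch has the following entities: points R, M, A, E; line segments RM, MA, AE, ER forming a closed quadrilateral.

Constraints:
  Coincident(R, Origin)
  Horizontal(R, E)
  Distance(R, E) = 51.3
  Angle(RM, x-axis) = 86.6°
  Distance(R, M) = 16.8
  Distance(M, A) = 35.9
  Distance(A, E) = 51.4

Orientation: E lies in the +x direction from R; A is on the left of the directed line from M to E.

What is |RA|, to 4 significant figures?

50.27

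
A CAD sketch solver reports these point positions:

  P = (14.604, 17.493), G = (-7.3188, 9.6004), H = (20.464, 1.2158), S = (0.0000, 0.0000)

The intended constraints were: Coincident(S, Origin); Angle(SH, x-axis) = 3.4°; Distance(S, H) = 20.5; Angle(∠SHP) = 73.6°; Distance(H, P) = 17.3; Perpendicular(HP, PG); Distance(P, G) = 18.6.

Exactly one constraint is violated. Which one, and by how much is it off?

Distance(P, G) = 18.6 — off by 4.70.

S = (0.00, 0.00) ✓; SH at 3.400° ✓; |SH| = 20.50 ✓; ∠SHP = 73.60° ✓; |HP| = 17.30 ✓; ∠(HP, PG) = 90.00° ✓; |PG| = 23.30 ✗.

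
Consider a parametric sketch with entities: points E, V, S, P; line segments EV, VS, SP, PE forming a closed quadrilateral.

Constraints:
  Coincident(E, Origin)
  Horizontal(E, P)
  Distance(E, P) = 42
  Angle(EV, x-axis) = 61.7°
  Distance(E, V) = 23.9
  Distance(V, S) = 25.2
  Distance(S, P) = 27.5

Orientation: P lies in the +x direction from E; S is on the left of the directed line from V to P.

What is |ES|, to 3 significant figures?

44.8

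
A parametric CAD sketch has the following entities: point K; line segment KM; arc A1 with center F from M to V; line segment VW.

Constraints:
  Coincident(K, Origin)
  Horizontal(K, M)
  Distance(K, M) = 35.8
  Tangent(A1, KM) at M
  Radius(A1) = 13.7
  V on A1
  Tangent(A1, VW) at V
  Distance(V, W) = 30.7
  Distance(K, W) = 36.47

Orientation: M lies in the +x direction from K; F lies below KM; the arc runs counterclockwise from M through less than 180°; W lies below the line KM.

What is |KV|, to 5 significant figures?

24.728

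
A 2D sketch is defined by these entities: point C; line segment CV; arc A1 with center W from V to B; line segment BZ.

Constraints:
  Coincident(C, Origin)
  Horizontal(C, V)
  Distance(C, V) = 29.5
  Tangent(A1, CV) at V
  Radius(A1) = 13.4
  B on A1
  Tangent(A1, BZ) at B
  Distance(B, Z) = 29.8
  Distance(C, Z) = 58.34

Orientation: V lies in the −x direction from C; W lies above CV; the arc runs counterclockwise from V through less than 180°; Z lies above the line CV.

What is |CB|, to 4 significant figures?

28.58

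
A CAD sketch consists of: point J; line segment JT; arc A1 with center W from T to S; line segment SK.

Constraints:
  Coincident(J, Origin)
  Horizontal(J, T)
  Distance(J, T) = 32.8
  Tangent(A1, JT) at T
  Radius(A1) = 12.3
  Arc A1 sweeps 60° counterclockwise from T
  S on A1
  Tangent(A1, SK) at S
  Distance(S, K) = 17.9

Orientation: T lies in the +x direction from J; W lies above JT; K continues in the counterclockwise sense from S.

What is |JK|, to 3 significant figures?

56.7

J is at the origin; J and T share the same y with |JT| = 32.8 and T on the +x side, so T = (32.8, 0.00). A1 meets JT tangentially, so WT is at right angles to JT, so W = T + (0, 12.3) = (32.8, 12.3). On A1, T sits at bearing -90° from W; a 60° counterclockwise sweep puts S at bearing -30°, so S = W + 12.3·(cos -30°, sin -30°) = (43.5, 6.15). Since A1 is tangent to SK there, WS ⟂ SK, so SK runs along (−sin -30°, cos -30°); with |SK| = 17.9, K = (52.4, 21.7). Then |JK| = |K − J| = 56.7.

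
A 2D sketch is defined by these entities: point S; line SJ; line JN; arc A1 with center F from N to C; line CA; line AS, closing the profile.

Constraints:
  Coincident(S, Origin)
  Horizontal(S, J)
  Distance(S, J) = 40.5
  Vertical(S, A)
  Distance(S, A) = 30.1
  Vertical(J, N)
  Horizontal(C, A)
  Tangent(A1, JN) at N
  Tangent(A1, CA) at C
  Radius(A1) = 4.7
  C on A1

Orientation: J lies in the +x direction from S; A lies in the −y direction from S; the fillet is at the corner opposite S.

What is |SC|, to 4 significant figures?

46.77

S is at the origin; S and J share the same y with |SJ| = 40.5 and J on the +x side, so J = (40.50, 0.000). SA is vertical with |SA| = 30.1 and A on the −y side, so A = (0.000, -30.10). The virtual corner opposite S is at (40.50, -30.10). Tangency of A1 to JN means the radius FN is perpendicular to JN and since A1 is tangent to CA there, FC ⟂ CA, with radius 4.7, so the center F sits 4.7 in from both sides at F = (35.80, -25.40). That places the tangent points at N = (40.50, -25.40) on JN and C = (35.80, -30.10) on CA. Then |SC| = |C − S| = 46.77.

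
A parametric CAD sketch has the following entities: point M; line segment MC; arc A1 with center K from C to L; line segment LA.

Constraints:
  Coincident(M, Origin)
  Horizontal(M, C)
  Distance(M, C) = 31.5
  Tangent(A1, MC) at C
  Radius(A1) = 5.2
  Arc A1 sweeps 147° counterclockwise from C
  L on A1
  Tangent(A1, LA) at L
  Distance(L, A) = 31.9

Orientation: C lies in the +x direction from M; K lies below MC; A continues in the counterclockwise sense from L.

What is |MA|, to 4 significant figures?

61.62

On A1, C sits at bearing 90° from K; a 147° counterclockwise sweep puts L at bearing 237°, so L = K + 5.2·(cos 237°, sin 237°) = (28.67, -9.561). The tangent condition forces KL to be normal to LA, so LA runs along (−sin 237°, cos 237°); with |LA| = 31.9, A = (55.42, -26.94). Then |MA| = |A − M| = 61.62.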